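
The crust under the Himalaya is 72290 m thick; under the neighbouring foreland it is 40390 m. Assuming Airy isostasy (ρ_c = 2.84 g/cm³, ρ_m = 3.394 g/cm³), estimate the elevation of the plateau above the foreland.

5210 m

Excess crust Δ = 72290 m − 40390 m = 31900 m, split between elevation h and root r with h + r = Δ.
Airy balance ρ_c h = (ρ_m − ρ_c) r gives r = h ρ_c/(ρ_m − ρ_c), so h (1 + ρ_c/(ρ_m − ρ_c)) = Δ, i.e. h = Δ (ρ_m − ρ_c)/ρ_m.
h = 31900 m × 0.554/3.394 = 5210 m.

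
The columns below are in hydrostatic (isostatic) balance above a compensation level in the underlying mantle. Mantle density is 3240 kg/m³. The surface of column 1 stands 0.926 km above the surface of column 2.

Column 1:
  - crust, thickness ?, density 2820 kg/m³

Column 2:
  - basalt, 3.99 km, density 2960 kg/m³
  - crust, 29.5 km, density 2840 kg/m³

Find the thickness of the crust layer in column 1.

Take the compensation level at the base of the deeper column (depth z_c below the surface of column 1) and equate Σ ρ_i t_i down to z_c; mantle fills any gap and the z_c terms cancel.
Column 1: x×2820 + (z_c − 0 − x)×3240
Column 2: 0.926×0 + 3.99×2960 + 29.5×2840 + (z_c − 0.926 − 33.49)×3240
The z_c×3240 term appears on both sides and cancels. Collect the known terms of each column as K = Σ(ρt)_known − 3240 × (depth of known layers): K_1 = 0 − 3240×0 = 0; K_2 = 95590.4 − 3240×(0.926 + 33.49) = −15917.44.
Balance: K_1 − x×(3240 − 2820) = K_2, so x = (K_1 − K_2)/(3240 − 2820) = 15917.4/420 = 37.9 km.

37.9 km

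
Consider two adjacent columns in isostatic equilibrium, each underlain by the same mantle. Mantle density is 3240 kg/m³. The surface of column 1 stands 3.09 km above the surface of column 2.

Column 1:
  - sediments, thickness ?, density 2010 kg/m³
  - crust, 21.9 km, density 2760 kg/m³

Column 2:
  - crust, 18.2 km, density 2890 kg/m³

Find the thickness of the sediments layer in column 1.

Take the compensation level at the base of the deeper column (depth z_c below the surface of column 1) and equate Σ ρ_i t_i down to z_c; mantle fills any gap and the z_c terms cancel.
Column 1: x×2010 + 21.9×2760 + (z_c − 21.9 − x)×3240
Column 2: 3.09×0 + 18.2×2890 + (z_c − 3.09 − 18.2)×3240
The z_c×3240 term appears on both sides and cancels. Collect the known terms of each column as K = Σ(ρt)_known − 3240 × (depth of known layers): K_1 = 60444 − 3240×21.9 = −10512; K_2 = 52598 − 3240×(3.09 + 18.2) = −16381.6.
Balance: K_1 − x×(3240 − 2010) = K_2, so x = (K_1 − K_2)/(3240 − 2010) = 5869.6/1230 = 4.77 km.

4.77 km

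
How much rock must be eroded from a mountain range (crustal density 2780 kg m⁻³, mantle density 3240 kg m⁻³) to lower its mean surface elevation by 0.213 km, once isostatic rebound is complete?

Net drop Δ = e − u = e − e ρ_c/ρ_m = e (ρ_m − ρ_c)/ρ_m.
e = Δ ρ_m/(ρ_m − ρ_c) = 0.213 km × 3240/460 = 1.5 km.

1.5 km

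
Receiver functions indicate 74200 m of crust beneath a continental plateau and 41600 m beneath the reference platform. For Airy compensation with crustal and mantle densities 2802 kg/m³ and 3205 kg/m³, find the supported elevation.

Excess crust Δ = 74200 m − 41600 m = 32600 m, split between elevation h and root r with h + r = Δ.
Airy balance ρ_c h = (ρ_m − ρ_c) r gives r = h ρ_c/(ρ_m − ρ_c), so h (1 + ρ_c/(ρ_m − ρ_c)) = Δ, i.e. h = Δ (ρ_m − ρ_c)/ρ_m.
h = 32600 m × 403/3205 = 4100 m.

4100 m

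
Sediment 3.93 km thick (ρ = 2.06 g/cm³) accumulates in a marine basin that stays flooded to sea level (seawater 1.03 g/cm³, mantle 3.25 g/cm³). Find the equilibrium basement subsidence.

Submarine loading: the sediment displaces seawater, and the subsidence is in turn flooded, so s (ρ_m − ρ_w) = t (ρ_sed − ρ_w).
s = 3.93 km × (2.06 − 1.03) / (3.25 − 1.03) = 1.82 km.

1.82 km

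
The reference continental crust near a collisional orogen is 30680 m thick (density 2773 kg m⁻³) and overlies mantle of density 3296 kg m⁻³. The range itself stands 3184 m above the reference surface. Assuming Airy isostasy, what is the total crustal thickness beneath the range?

50700 m

Root depth r = h ρ_c / (ρ_m − ρ_c) = 3184 m × 2773 / 523 = 16880 m.
Total thickness = T + h + r = 30680 m + 3184 m + 16880 m = 50700 m.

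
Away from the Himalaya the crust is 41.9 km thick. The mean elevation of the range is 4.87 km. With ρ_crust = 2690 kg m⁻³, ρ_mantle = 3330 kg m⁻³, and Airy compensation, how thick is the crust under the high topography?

67.2 km

Root depth r = h ρ_c / (ρ_m − ρ_c) = 4.87 km × 2690 / 640 = 20.47 km.
Total thickness = T + h + r = 41.9 km + 4.87 km + 20.47 km = 67.2 km.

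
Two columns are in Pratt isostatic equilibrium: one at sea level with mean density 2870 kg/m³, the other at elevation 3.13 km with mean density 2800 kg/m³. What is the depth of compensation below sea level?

125 km

ρ_ref D = ρ (D + h) → D (ρ_ref − ρ) = ρ h.
D = ρ h/(ρ_ref − ρ) = 2800 × 3.13 km/(2870 − 2800) = 125 km.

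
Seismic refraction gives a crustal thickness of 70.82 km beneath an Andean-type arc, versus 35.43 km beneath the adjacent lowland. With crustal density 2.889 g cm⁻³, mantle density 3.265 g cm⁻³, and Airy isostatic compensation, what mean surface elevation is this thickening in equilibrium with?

Excess crust Δ = 70.82 km − 35.43 km = 35.39 km, split between elevation h and root r with h + r = Δ.
Airy balance ρ_c h = (ρ_m − ρ_c) r gives r = h ρ_c/(ρ_m − ρ_c), so h (1 + ρ_c/(ρ_m − ρ_c)) = Δ, i.e. h = Δ (ρ_m − ρ_c)/ρ_m.
h = 35.39 km × 0.376/3.265 = 4.08 km.

4.08 km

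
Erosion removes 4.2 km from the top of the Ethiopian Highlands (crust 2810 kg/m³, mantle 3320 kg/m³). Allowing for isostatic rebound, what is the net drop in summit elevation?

Rebound u = e ρ_c/ρ_m = 4.2 km × 2810/3320 = 3.555 km.
Net surface drop = e − u = 4.2 km − 3.555 km = e (ρ_m − ρ_c)/ρ_m = 0.645 km.

0.645 km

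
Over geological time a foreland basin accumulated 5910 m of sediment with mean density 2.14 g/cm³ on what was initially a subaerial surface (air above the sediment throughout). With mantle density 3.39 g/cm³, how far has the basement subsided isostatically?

Subaerial load: s = t ρ_sed / ρ_m = 5910 m × 2.14/3.39 = 3730 m.

3730 m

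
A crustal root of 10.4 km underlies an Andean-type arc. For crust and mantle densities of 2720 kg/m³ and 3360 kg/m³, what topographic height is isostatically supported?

2.45 km

For local isostatic compensation: ρ_c h = (ρ_m − ρ_c) r.
h = r (ρ_m − ρ_c) / ρ_c = 10.4 km × (3360 − 2720) / 2720 = 2.45 km.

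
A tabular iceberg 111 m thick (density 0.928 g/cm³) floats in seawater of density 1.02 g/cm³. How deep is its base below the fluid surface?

Draft d = t ρ_obj/ρ_fluid = 111 m × 0.928/1.02 = 101 m.

101 m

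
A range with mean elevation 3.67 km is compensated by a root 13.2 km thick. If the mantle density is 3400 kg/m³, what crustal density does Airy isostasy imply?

2660 kg/m³

ρ_c h = (ρ_m − ρ_c) r → ρ_c (h + r) = ρ_m r → ρ_c = ρ_m r / (h + r).
ρ_c = 3400 × 13.2 km / (3.67 km + 13.2 km) = 2660 kg/m³.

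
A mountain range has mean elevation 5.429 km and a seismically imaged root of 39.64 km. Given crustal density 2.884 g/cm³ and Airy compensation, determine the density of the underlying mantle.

3.28 g/cm³

Airy balance: ρ_c h = (ρ_m − ρ_c) r → ρ_m = ρ_c (1 + h/r).
ρ_m = 2.884 × (1 + 5.429 km/39.64 km) = 3.28 g/cm³.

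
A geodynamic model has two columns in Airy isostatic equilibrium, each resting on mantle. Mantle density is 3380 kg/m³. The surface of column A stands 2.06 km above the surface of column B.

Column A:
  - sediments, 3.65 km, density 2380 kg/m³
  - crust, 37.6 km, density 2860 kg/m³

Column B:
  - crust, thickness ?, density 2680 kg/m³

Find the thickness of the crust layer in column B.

23.2 km

Take the compensation level at the base of the deeper column (depth z_c below the surface of column A) and equate Σ ρ_i t_i down to z_c; mantle fills any gap and the z_c terms cancel.
Column A: 3.65×2380 + 37.6×2860 + (z_c − 41.25)×3380
Column B: 2.06×0 + x×2680 + (z_c − 2.06 − 0 − x)×3380
The z_c×3380 term appears on both sides and cancels. Collect the known terms of each column as K = Σ(ρt)_known − 3380 × (depth of known layers): K_A = 116223 − 3380×41.25 = −23202; K_B = 0 − 3380×(2.06 + 0) = −6962.8.
Balance: K_A = K_B − x×(3380 − 2680), so x = (K_B − K_A)/(3380 − 2680) = 16239.2/700 = 23.2 km.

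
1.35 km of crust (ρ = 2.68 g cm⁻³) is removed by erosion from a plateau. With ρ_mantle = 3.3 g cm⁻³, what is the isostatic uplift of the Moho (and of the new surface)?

Unloading: uplift u = e ρ_c/ρ_m = 1.35 km × 2.68/3.3 = 1.1 km.

1.1 km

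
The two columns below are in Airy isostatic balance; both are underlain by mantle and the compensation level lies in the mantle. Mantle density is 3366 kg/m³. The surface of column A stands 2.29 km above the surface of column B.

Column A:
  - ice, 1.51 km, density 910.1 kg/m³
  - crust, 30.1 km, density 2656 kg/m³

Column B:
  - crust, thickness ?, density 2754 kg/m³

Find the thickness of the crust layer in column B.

Take the compensation level at the base of the deeper column (depth z_c below the surface of column A) and equate Σ ρ_i t_i down to z_c; mantle fills any gap and the z_c terms cancel.
Column A: 1.51×910.1 + 30.1×2656 + (z_c − 31.61)×3366
Column B: 2.29×0 + x×2754 + (z_c − 2.29 − 0 − x)×3366
The z_c×3366 term appears on both sides and cancels. Collect the known terms of each column as K = Σ(ρt)_known − 3366 × (depth of known layers): K_A = 81319.851 − 3366×31.61 = −25079.409; K_B = 0 − 3366×(2.29 + 0) = −7708.14.
Balance: K_A = K_B − x×(3366 − 2754), so x = (K_B − K_A)/(3366 − 2754) = 17371.3/612 = 28.4 km.

28.4 km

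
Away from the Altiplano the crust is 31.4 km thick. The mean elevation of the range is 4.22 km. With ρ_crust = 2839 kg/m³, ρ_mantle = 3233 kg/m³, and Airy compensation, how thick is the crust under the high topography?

66 km

Root depth r = h ρ_c / (ρ_m − ρ_c) = 4.22 km × 2839 / 394 = 30.41 km.
Total thickness = T + h + r = 31.4 km + 4.22 km + 30.41 km = 66 km.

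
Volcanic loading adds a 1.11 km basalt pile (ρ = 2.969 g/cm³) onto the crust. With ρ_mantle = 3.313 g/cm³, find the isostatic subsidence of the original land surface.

0.995 km

Subaerial loading: s = t ρ_load / ρ_m.
s = 1.11 km × 2.969/3.313 = 0.995 km.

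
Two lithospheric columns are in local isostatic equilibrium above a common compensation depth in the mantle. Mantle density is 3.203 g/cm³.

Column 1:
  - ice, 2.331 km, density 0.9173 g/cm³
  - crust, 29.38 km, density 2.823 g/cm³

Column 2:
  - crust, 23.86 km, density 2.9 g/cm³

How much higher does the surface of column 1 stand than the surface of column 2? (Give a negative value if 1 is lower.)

2.89 km

For any compensation level in the mantle, the mantle terms cancel and isostasy reduces to e = (Σt_1 − Σt_2) − (Σ(ρt)_1 − Σ(ρt)_2) / ρ_m.
Σt_1 = 31.711 km; Σt_2 = 23.86 km; Σ(ρt)_1 = 85.0779663; Σ(ρt)_2 = 69.194 (in km·g/cm³).
e = (31.711 − 23.86) − (85.0779663 − 69.194) / 3.203 = 2.89 km.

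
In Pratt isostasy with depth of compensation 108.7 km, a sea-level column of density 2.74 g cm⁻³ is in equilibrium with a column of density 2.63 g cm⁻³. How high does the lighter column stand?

4.55 km

ρ_ref D = ρ (D + h) → h = D (ρ_ref − ρ)/ρ.
h = 108.7 km × (2.74 − 2.63)/2.63 = 4.55 km.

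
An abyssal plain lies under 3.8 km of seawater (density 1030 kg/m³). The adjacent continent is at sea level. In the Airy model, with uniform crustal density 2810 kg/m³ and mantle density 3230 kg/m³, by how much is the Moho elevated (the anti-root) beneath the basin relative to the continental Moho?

16.1 km

Balancing pressure at the compensation depth: replacing crust with seawater at the top is compensated by replacing crust with mantle at the base: d (ρ_c − ρ_w) = a (ρ_m − ρ_c).
a = d (ρ_c − ρ_w)/(ρ_m − ρ_c) = 3.8 km × 1780/420 = 16.1 km.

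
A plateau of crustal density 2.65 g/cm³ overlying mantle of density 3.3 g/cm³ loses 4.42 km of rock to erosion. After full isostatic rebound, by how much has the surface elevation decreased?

0.871 km

Rebound u = e ρ_c/ρ_m = 4.42 km × 2.65/3.3 = 3.549 km.
Net surface drop = e − u = 4.42 km − 3.549 km = e (ρ_m − ρ_c)/ρ_m = 0.871 km.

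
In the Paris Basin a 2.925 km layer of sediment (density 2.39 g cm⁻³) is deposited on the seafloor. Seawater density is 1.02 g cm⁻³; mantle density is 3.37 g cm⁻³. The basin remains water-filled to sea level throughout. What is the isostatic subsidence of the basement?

1.71 km

Submarine loading: the sediment displaces seawater, and the subsidence is in turn flooded, so s (ρ_m − ρ_w) = t (ρ_sed − ρ_w).
s = 2.925 km × (2.39 − 1.02) / (3.37 − 1.02) = 1.71 km.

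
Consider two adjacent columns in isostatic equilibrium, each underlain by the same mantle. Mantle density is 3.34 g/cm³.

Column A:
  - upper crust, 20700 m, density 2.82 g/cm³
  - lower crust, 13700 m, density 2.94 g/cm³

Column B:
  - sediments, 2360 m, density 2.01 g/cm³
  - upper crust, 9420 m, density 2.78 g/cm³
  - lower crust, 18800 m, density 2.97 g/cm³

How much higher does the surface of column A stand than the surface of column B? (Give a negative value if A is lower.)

For any compensation level in the mantle, the mantle terms cancel and isostasy reduces to e = (Σt_A − Σt_B) − (Σ(ρt)_A − Σ(ρt)_B) / ρ_m.
Σt_A = 34400 m; Σt_B = 30580 m; Σ(ρt)_A = 98652; Σ(ρt)_B = 86767.2 (in m·g/cm³).
e = (34400 − 30580) − (98652 − 86767.2) / 3.34 = 262 m.

262 m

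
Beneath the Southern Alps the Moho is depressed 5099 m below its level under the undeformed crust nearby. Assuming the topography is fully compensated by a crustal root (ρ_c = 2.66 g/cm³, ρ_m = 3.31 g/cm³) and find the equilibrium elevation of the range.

For local isostatic compensation: ρ_c h = (ρ_m − ρ_c) r.
h = r (ρ_m − ρ_c) / ρ_c = 5099 m × (3.31 − 2.66) / 2.66 = 1250 m.

1250 m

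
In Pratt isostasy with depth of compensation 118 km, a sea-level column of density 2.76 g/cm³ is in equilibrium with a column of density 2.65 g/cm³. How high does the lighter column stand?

ρ_ref D = ρ (D + h) → h = D (ρ_ref − ρ)/ρ.
h = 118 km × (2.76 − 2.65)/2.65 = 4.9 km.

4.9 km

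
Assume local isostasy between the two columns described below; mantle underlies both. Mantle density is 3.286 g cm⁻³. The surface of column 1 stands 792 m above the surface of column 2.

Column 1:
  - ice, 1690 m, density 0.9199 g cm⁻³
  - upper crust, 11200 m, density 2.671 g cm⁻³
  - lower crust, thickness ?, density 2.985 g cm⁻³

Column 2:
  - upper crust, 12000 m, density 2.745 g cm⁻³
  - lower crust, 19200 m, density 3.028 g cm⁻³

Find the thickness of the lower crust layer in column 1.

Take the compensation level at the base of the deeper column (depth z_c below the surface of column 1) and equate Σ ρ_i t_i down to z_c; mantle fills any gap and the z_c terms cancel.
Column 1: 1690×0.9199 + 11200×2.671 + x×2.985 + (z_c − 12890 − x)×3.286
Column 2: 792×0 + 12000×2.745 + 19200×3.028 + (z_c − 792 − 31200)×3.286
The z_c×3.286 term appears on both sides and cancels. Collect the known terms of each column as K = Σ(ρt)_known − 3.286 × (depth of known layers): K_1 = 31469.831 − 3.286×12890 = −10886.709; K_2 = 91077.6 − 3.286×(792 + 31200) = −14048.112.
Balance: K_1 − x×(3.286 − 2.985) = K_2, so x = (K_1 − K_2)/(3.286 − 2.985) = 3161.4/0.301 = 10500 m.

10500 m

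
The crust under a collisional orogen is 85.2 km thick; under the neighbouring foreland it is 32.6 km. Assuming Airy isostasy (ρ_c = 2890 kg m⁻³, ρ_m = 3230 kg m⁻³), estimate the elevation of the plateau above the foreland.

5.54 km

Excess crust Δ = 85.2 km − 32.6 km = 52.6 km, split between elevation h and root r with h + r = Δ.
Airy balance ρ_c h = (ρ_m − ρ_c) r gives r = h ρ_c/(ρ_m − ρ_c), so h (1 + ρ_c/(ρ_m − ρ_c)) = Δ, i.e. h = Δ (ρ_m − ρ_c)/ρ_m.
h = 52.6 km × 340/3230 = 5.54 km.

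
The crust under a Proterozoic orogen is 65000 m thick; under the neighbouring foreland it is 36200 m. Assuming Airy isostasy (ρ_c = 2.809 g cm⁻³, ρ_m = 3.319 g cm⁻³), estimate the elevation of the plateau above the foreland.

4430 m

Excess crust Δ = 65000 m − 36200 m = 28800 m, split between elevation h and root r with h + r = Δ.
Airy balance ρ_c h = (ρ_m − ρ_c) r gives r = h ρ_c/(ρ_m − ρ_c), so h (1 + ρ_c/(ρ_m − ρ_c)) = Δ, i.e. h = Δ (ρ_m − ρ_c)/ρ_m.
h = 28800 m × 0.51/3.319 = 4430 m.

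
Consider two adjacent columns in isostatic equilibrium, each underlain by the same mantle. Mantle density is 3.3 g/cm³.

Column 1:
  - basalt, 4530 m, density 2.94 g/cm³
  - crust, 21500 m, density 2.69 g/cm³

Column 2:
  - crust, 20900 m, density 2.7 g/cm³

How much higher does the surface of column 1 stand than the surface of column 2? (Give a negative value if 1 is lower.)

For any compensation level in the mantle, the mantle terms cancel and isostasy reduces to e = (Σt_1 − Σt_2) − (Σ(ρt)_1 − Σ(ρt)_2) / ρ_m.
Σt_1 = 26030 m; Σt_2 = 20900 m; Σ(ρt)_1 = 71153.2; Σ(ρt)_2 = 56430 (in m·g/cm³).
e = (26030 − 20900) − (71153.2 − 56430) / 3.3 = 668 m.

668 m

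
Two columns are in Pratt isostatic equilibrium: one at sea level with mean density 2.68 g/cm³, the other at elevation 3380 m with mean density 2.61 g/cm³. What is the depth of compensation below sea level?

ρ_ref D = ρ (D + h) → D (ρ_ref − ρ) = ρ h.
D = ρ h/(ρ_ref − ρ) = 2.61 × 3380 m/(2.68 − 2.61) = 126000 m.

126000 m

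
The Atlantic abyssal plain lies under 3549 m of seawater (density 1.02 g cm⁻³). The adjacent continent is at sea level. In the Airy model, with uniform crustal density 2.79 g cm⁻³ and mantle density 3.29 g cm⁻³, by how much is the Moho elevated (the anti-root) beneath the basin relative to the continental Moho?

Balancing pressure at the compensation depth: replacing crust with seawater at the top is compensated by replacing crust with mantle at the base: d (ρ_c − ρ_w) = a (ρ_m − ρ_c).
a = d (ρ_c − ρ_w)/(ρ_m − ρ_c) = 3549 m × 1.77/0.5 = 12600 m.

12600 m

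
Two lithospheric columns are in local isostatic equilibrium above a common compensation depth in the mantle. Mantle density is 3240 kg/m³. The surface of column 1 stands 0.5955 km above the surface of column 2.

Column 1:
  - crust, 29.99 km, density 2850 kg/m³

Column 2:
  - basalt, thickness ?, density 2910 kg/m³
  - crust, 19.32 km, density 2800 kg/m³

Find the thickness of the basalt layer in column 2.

Take the compensation level at the base of the deeper column (depth z_c below the surface of column 1) and equate Σ ρ_i t_i down to z_c; mantle fills any gap and the z_c terms cancel.
Column 1: 29.99×2850 + (z_c − 29.99)×3240
Column 2: 0.5955×0 + x×2910 + 19.32×2800 + (z_c − 0.5955 − 19.32 − x)×3240
The z_c×3240 term appears on both sides and cancels. Collect the known terms of each column as K = Σ(ρt)_known − 3240 × (depth of known layers): K_1 = 85471.5 − 3240×29.99 = −11696.1; K_2 = 54096 − 3240×(0.5955 + 19.32) = −10430.22.
Balance: K_1 = K_2 − x×(3240 − 2910), so x = (K_2 − K_1)/(3240 − 2910) = 1265.88/330 = 3.84 km.

3.84 km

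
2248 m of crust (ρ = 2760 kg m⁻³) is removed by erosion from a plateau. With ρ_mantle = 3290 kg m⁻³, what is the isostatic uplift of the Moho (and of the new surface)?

1890 m

Unloading: uplift u = e ρ_c/ρ_m = 2248 m × 2760/3290 = 1890 m.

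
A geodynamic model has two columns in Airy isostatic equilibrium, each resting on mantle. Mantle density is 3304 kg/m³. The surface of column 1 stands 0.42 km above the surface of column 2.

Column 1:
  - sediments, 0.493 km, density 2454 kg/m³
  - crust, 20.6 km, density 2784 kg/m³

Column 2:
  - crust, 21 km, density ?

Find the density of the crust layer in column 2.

2840 kg/m³

Take the compensation level at the base of the deeper column (depth z_c below the surface of column 1) and equate Σ ρ_i t_i down to z_c; mantle fills any gap and the z_c terms cancel.
Column 1: 0.493×2454 + 20.6×2784 + (z_c − 21.093)×3304
Column 2: 0.42×0 + 21×ρ + (z_c − 0.42 − 21)×3304
The z_c×3304 term appears on both sides and cancels. Collect the known terms of each column as K = Σ(ρt)_known − 3304 × (depth of known layers): K_1 = 58560.222 − 3304×21.093 = −11131.05; K_2 = 0 − 3304×(0.42 + 21) = −70771.68.
Balance: K_1 = K_2 + 21×ρ, so ρ = (K_1 − K_2)/21 = 59640.6/21 = 2840 kg/m³.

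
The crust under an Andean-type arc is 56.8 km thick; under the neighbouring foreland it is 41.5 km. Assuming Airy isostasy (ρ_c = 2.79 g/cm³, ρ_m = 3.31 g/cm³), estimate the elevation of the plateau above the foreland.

2.4 km

Excess crust Δ = 56.8 km − 41.5 km = 15.3 km, split between elevation h and root r with h + r = Δ.
Airy balance ρ_c h = (ρ_m − ρ_c) r gives r = h ρ_c/(ρ_m − ρ_c), so h (1 + ρ_c/(ρ_m − ρ_c)) = Δ, i.e. h = Δ (ρ_m − ρ_c)/ρ_m.
h = 15.3 km × 0.52/3.31 = 2.4 km.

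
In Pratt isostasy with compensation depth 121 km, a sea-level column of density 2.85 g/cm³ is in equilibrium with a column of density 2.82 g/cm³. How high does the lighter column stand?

ρ_ref D = ρ (D + h) → h = D (ρ_ref − ρ)/ρ.
h = 121 km × (2.85 − 2.82)/2.82 = 1.29 km.

1.29 km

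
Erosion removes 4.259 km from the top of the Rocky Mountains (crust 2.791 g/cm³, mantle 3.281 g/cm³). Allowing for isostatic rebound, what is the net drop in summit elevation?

0.636 km

Rebound u = e ρ_c/ρ_m = 4.259 km × 2.791/3.281 = 3.623 km.
Net surface drop = e − u = 4.259 km − 3.623 km = e (ρ_m − ρ_c)/ρ_m = 0.636 km.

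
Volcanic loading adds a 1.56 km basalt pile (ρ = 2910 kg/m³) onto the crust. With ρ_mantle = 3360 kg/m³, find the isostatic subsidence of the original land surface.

Subaerial loading: s = t ρ_load / ρ_m.
s = 1.56 km × 2910/3360 = 1.35 km.

1.35 km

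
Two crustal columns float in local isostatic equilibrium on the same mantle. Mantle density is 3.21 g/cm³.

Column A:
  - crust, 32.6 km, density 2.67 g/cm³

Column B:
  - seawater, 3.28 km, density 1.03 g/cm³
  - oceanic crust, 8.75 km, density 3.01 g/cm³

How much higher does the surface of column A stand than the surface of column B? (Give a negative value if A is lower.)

2.71 km

For any compensation level in the mantle, the mantle terms cancel and isostasy reduces to e = (Σt_A − Σt_B) − (Σ(ρt)_A − Σ(ρt)_B) / ρ_m.
Σt_A = 32.6 km; Σt_B = 12.03 km; Σ(ρt)_A = 87.042; Σ(ρt)_B = 29.7159 (in km·g/cm³).
e = (32.6 − 12.03) − (87.042 − 29.7159) / 3.21 = 2.71 km.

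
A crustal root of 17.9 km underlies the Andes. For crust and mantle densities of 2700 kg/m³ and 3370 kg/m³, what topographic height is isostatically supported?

By Archimedes' principle applied to the lithosphere: ρ_c h = (ρ_m − ρ_c) r.
h = r (ρ_m − ρ_c) / ρ_c = 17.9 km × (3370 − 2700) / 2700 = 4.44 km.

4.44 km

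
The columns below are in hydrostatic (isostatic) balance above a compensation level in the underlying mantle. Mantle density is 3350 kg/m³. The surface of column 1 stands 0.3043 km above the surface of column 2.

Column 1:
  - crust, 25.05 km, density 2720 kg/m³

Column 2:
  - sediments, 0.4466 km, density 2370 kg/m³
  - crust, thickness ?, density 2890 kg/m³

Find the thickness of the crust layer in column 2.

31.1 km

Take the compensation level at the base of the deeper column (depth z_c below the surface of column 1) and equate Σ ρ_i t_i down to z_c; mantle fills any gap and the z_c terms cancel.
Column 1: 25.05×2720 + (z_c − 25.05)×3350
Column 2: 0.3043×0 + 0.4466×2370 + x×2890 + (z_c − 0.3043 − 0.4466 − x)×3350
The z_c×3350 term appears on both sides and cancels. Collect the known terms of each column as K = Σ(ρt)_known − 3350 × (depth of known layers): K_1 = 68136 − 3350×25.05 = −15781.5; K_2 = 1058.442 − 3350×(0.3043 + 0.4466) = −1457.073.
Balance: K_1 = K_2 − x×(3350 − 2890), so x = (K_2 − K_1)/(3350 − 2890) = 14324.4/460 = 31.1 km.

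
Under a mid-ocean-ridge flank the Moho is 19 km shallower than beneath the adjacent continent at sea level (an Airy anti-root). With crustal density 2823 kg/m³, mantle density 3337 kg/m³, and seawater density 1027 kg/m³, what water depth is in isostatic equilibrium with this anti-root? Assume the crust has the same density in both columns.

Replacing a thickness d of crust by seawater at the top must be balanced by replacing crust with mantle at the base: d (ρ_c − ρ_w) = a (ρ_m − ρ_c).
d = a (ρ_m − ρ_c)/(ρ_c − ρ_w) = 19 km × 514/1796 = 5.44 km.

5.44 km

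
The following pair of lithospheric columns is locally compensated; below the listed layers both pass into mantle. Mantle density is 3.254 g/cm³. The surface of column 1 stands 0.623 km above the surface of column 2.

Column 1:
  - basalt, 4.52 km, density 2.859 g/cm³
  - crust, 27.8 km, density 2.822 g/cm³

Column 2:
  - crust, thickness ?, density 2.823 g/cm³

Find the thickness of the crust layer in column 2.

27.3 km

Take the compensation level at the base of the deeper column (depth z_c below the surface of column 1) and equate Σ ρ_i t_i down to z_c; mantle fills any gap and the z_c terms cancel.
Column 1: 4.52×2.859 + 27.8×2.822 + (z_c − 32.32)×3.254
Column 2: 0.623×0 + x×2.823 + (z_c − 0.623 − 0 − x)×3.254
The z_c×3.254 term appears on both sides and cancels. Collect the known terms of each column as K = Σ(ρt)_known − 3.254 × (depth of known layers): K_1 = 91.37428 − 3.254×32.32 = −13.795; K_2 = 0 − 3.254×(0.623 + 0) = −2.027242.
Balance: K_1 = K_2 − x×(3.254 − 2.823), so x = (K_2 − K_1)/(3.254 − 2.823) = 11.7678/0.431 = 27.3 km.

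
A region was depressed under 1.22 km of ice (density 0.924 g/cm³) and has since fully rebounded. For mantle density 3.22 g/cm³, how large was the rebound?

0.35 km

Removing the load lets mantle flow back in; uplift u satisfies ρ_ice t = ρ_m u.
u = t ρ_ice/ρ_m = 1.22 km × 0.924/3.22 = 0.35 km.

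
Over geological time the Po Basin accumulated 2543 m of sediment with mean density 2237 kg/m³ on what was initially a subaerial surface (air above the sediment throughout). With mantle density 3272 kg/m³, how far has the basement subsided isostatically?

Subaerial load: s = t ρ_sed / ρ_m = 2543 m × 2237/3272 = 1740 m.

1740 m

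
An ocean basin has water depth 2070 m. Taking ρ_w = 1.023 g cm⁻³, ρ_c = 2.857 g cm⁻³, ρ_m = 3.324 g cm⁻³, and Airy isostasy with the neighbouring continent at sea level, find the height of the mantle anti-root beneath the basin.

8130 m

In Airy isostatic equilibrium: replacing crust with seawater at the top is compensated by replacing crust with mantle at the base: d (ρ_c − ρ_w) = a (ρ_m − ρ_c).
a = d (ρ_c − ρ_w)/(ρ_m − ρ_c) = 2070 m × 1.834/0.467 = 8130 m.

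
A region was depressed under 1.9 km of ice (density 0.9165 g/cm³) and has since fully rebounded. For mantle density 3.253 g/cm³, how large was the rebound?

Removing the load lets mantle flow back in; uplift u satisfies ρ_ice t = ρ_m u.
u = t ρ_ice/ρ_m = 1.9 km × 0.9165/3.253 = 0.535 km.

0.535 km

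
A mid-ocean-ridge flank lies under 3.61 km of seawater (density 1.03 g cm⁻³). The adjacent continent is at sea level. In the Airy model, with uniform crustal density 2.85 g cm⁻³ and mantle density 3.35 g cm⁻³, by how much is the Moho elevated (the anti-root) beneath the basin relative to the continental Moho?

Equating mass per unit area of the two columns: replacing crust with seawater at the top is compensated by replacing crust with mantle at the base: d (ρ_c − ρ_w) = a (ρ_m − ρ_c).
a = d (ρ_c − ρ_w)/(ρ_m − ρ_c) = 3.61 km × 1.82/0.5 = 13.1 km.

13.1 km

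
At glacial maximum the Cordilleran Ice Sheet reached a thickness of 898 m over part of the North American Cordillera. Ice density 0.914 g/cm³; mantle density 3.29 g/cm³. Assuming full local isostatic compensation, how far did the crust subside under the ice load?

Equating mass per unit area of the two columns: the ice load ρ_ice t is balanced by mantle displaced below, ρ_m s.
s = t ρ_ice / ρ_m = 898 m × 0.914/3.29 = 249 m.

249 m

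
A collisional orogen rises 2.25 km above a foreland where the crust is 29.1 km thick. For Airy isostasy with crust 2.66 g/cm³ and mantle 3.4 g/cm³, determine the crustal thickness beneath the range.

39.4 km

Root depth r = h ρ_c / (ρ_m − ρ_c) = 2.25 km × 2.66 / 0.74 = 8.088 km.
Total thickness = T + h + r = 29.1 km + 2.25 km + 8.088 km = 39.4 km.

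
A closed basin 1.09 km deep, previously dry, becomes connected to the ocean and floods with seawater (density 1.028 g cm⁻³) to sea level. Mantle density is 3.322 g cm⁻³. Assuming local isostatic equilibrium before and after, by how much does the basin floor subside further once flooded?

0.488 km

After flooding the water column is d + s deep. Its weight must equal the weight of mantle displaced by the extra subsidence s: (d + s) ρ_w = s ρ_m.
s = d ρ_w / (ρ_m − ρ_w) = 1.09 km × 1.028/(3.322 − 1.028) = 0.488 km.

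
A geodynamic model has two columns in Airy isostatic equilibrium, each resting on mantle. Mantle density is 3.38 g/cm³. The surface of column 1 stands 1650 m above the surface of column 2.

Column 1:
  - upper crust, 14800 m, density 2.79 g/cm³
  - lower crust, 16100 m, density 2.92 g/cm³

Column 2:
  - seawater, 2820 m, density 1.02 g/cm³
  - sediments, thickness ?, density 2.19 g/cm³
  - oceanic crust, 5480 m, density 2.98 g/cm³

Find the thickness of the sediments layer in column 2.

Take the compensation level at the base of the deeper column (depth z_c below the surface of column 1) and equate Σ ρ_i t_i down to z_c; mantle fills any gap and the z_c terms cancel.
Column 1: 14800×2.79 + 16100×2.92 + (z_c − 30900)×3.38
Column 2: 1650×0 + 2820×1.02 + x×2.19 + 5480×2.98 + (z_c − 1650 − 8300 − x)×3.38
The z_c×3.38 term appears on both sides and cancels. Collect the known terms of each column as K = Σ(ρt)_known − 3.38 × (depth of known layers): K_1 = 88304 − 3.38×30900 = −16138; K_2 = 19206.8 − 3.38×(1650 + 8300) = −14424.2.
Balance: K_1 = K_2 − x×(3.38 − 2.19), so x = (K_2 − K_1)/(3.38 − 2.19) = 1713.8/1.19 = 1440 m.

1440 m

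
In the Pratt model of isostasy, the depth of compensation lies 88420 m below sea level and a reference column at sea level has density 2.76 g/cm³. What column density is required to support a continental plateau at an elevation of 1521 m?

Pratt balance: ρ_ref D = ρ (D + h).
ρ = ρ_ref D/(D + h) = 2.76 × 88420 m/(88420 m + 1521 m) = 2.71 g/cm³.

2.71 g/cm³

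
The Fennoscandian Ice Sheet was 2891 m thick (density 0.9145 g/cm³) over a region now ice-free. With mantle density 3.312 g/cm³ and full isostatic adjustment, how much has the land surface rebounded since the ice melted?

Removing the load lets mantle flow back in; uplift u satisfies ρ_ice t = ρ_m u.
u = t ρ_ice/ρ_m = 2891 m × 0.9145/3.312 = 798 m.

798 m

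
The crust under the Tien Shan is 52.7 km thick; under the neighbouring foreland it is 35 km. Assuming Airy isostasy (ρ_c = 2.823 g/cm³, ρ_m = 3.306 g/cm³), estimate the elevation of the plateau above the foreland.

Excess crust Δ = 52.7 km − 35 km = 17.7 km, split between elevation h and root r with h + r = Δ.
Airy balance ρ_c h = (ρ_m − ρ_c) r gives r = h ρ_c/(ρ_m − ρ_c), so h (1 + ρ_c/(ρ_m − ρ_c)) = Δ, i.e. h = Δ (ρ_m − ρ_c)/ρ_m.
h = 17.7 km × 0.483/3.306 = 2.59 km.

2.59 km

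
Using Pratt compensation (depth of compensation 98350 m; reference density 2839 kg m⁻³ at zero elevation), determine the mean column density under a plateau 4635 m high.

2710 kg m⁻³

Pratt balance: ρ_ref D = ρ (D + h).
ρ = ρ_ref D/(D + h) = 2839 × 98350 m/(98350 m + 4635 m) = 2710 kg m⁻³.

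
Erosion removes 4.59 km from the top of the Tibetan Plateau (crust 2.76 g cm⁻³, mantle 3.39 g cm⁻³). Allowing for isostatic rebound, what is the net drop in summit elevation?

Rebound u = e ρ_c/ρ_m = 4.59 km × 2.76/3.39 = 3.737 km.
Net surface drop = e − u = 4.59 km − 3.737 km = e (ρ_m − ρ_c)/ρ_m = 0.853 km.

0.853 km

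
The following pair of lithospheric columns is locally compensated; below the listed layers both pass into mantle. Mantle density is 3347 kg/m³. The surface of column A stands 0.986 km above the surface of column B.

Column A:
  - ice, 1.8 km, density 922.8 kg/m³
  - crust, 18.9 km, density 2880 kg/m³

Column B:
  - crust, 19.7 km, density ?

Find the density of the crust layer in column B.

Take the compensation level at the base of the deeper column (depth z_c below the surface of column A) and equate Σ ρ_i t_i down to z_c; mantle fills any gap and the z_c terms cancel.
Column A: 1.8×922.8 + 18.9×2880 + (z_c − 20.7)×3347
Column B: 0.986×0 + 19.7×ρ + (z_c − 0.986 − 19.7)×3347
The z_c×3347 term appears on both sides and cancels. Collect the known terms of each column as K = Σ(ρt)_known − 3347 × (depth of known layers): K_A = 56093.04 − 3347×20.7 = −13189.86; K_B = 0 − 3347×(0.986 + 19.7) = −69236.042.
Balance: K_A = K_B + 19.7×ρ, so ρ = (K_A − K_B)/19.7 = 56046.2/19.7 = 2840 kg/m³.

2840 kg/m³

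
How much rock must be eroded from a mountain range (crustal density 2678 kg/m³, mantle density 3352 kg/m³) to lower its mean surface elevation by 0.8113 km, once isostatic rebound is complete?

Net drop Δ = e − u = e − e ρ_c/ρ_m = e (ρ_m − ρ_c)/ρ_m.
e = Δ ρ_m/(ρ_m − ρ_c) = 0.8113 km × 3352/674 = 4.03 km.

4.03 km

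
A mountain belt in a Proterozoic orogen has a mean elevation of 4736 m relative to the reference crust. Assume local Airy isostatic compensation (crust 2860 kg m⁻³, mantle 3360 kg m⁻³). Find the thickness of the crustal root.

27100 m

Equating mass per unit area of the two columns: the weight of the topography is balanced by the buoyancy of the root, ρ_c h = (ρ_m − ρ_c) r.
r = h · ρ_c / (ρ_m − ρ_c) = 4736 m × 2860 / (3360 − 2860) = 27100 m.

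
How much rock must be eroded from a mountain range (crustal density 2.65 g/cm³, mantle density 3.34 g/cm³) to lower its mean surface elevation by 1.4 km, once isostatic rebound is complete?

6.78 km

Net drop Δ = e − u = e − e ρ_c/ρ_m = e (ρ_m − ρ_c)/ρ_m.
e = Δ ρ_m/(ρ_m − ρ_c) = 1.4 km × 3.34/0.69 = 6.78 km.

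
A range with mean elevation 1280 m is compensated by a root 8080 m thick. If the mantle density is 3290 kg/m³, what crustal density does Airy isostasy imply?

2840 kg/m³

ρ_c h = (ρ_m − ρ_c) r → ρ_c (h + r) = ρ_m r → ρ_c = ρ_m r / (h + r).
ρ_c = 3290 × 8080 m / (1280 m + 8080 m) = 2840 kg/m³.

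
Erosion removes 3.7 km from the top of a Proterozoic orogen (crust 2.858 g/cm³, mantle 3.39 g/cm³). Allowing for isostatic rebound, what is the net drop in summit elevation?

0.581 km

Rebound u = e ρ_c/ρ_m = 3.7 km × 2.858/3.39 = 3.119 km.
Net surface drop = e − u = 3.7 km − 3.119 km = e (ρ_m − ρ_c)/ρ_m = 0.581 km.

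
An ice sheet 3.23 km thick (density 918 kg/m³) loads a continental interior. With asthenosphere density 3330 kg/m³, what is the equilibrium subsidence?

0.89 km

By Archimedes' principle applied to the lithosphere: the ice load ρ_ice t is balanced by mantle displaced below, ρ_m s.
s = t ρ_ice / ρ_m = 3.23 km × 918/3330 = 0.89 km.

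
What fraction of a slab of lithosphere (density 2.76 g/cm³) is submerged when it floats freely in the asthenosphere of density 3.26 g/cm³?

Submerged fraction = ρ_obj/ρ_fluid = 2.76/3.26 = 84.7%.

84.7%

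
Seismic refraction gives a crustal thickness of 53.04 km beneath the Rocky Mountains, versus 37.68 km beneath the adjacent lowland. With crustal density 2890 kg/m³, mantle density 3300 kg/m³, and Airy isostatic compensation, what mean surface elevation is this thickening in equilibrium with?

Excess crust Δ = 53.04 km − 37.68 km = 15.36 km, split between elevation h and root r with h + r = Δ.
Airy balance ρ_c h = (ρ_m − ρ_c) r gives r = h ρ_c/(ρ_m − ρ_c), so h (1 + ρ_c/(ρ_m − ρ_c)) = Δ, i.e. h = Δ (ρ_m − ρ_c)/ρ_m.
h = 15.36 km × 410/3300 = 1.91 km.

1.91 km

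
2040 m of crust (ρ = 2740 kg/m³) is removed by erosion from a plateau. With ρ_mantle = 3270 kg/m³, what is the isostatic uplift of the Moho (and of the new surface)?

1710 m

Unloading: uplift u = e ρ_c/ρ_m = 2040 m × 2740/3270 = 1710 m.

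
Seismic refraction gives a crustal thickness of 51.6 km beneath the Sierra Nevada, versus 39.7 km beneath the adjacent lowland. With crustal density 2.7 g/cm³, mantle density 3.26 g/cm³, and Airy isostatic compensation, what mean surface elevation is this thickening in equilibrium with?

Excess crust Δ = 51.6 km − 39.7 km = 11.9 km, split between elevation h and root r with h + r = Δ.
Airy balance ρ_c h = (ρ_m − ρ_c) r gives r = h ρ_c/(ρ_m − ρ_c), so h (1 + ρ_c/(ρ_m − ρ_c)) = Δ, i.e. h = Δ (ρ_m − ρ_c)/ρ_m.
h = 11.9 km × 0.56/3.26 = 2.04 km.

2.04 km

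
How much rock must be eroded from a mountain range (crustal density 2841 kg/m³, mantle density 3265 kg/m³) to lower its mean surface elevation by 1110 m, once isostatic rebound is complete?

8550 m

Net drop Δ = e − u = e − e ρ_c/ρ_m = e (ρ_m − ρ_c)/ρ_m.
e = Δ ρ_m/(ρ_m − ρ_c) = 1110 m × 3265/424 = 8550 m.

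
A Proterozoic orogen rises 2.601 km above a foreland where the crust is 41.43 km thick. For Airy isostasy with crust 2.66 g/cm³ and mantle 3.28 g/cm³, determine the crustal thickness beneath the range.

55.2 km

Root depth r = h ρ_c / (ρ_m − ρ_c) = 2.601 km × 2.66 / 0.62 = 11.16 km.
Total thickness = T + h + r = 41.43 km + 2.601 km + 11.16 km = 55.2 km.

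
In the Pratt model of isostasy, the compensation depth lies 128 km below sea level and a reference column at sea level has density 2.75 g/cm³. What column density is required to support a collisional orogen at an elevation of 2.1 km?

2.71 g/cm³

Pratt balance: ρ_ref D = ρ (D + h).
ρ = ρ_ref D/(D + h) = 2.75 × 128 km/(128 km + 2.1 km) = 2.71 g/cm³.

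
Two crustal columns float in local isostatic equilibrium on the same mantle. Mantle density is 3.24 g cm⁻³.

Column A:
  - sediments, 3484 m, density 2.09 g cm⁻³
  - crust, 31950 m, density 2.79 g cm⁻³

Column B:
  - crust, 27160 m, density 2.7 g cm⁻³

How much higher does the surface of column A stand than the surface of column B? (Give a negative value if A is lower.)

For any compensation level in the mantle, the mantle terms cancel and isostasy reduces to e = (Σt_A − Σt_B) − (Σ(ρt)_A − Σ(ρt)_B) / ρ_m.
Σt_A = 35434 m; Σt_B = 27160 m; Σ(ρt)_A = 96422.06; Σ(ρt)_B = 73332 (in m·g cm⁻³).
e = (35434 − 27160) − (96422.06 − 73332) / 3.24 = 1150 m.

1150 m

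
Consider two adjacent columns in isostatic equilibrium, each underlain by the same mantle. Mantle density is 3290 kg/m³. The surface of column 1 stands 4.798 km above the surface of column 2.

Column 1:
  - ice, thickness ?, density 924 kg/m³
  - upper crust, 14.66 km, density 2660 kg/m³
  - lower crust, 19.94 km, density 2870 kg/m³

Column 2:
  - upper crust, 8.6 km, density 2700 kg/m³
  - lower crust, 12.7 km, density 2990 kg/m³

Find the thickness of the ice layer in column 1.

Take the compensation level at the base of the deeper column (depth z_c below the surface of column 1) and equate Σ ρ_i t_i down to z_c; mantle fills any gap and the z_c terms cancel.
Column 1: x×924 + 14.66×2660 + 19.94×2870 + (z_c − 34.6 − x)×3290
Column 2: 4.798×0 + 8.6×2700 + 12.7×2990 + (z_c − 4.798 − 21.3)×3290
The z_c×3290 term appears on both sides and cancels. Collect the known terms of each column as K = Σ(ρt)_known − 3290 × (depth of known layers): K_1 = 96223.4 − 3290×34.6 = −17610.6; K_2 = 61193 − 3290×(4.798 + 21.3) = −24669.42.
Balance: K_1 − x×(3290 − 924) = K_2, so x = (K_1 − K_2)/(3290 − 924) = 7058.82/2366 = 2.98 km.

2.98 km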